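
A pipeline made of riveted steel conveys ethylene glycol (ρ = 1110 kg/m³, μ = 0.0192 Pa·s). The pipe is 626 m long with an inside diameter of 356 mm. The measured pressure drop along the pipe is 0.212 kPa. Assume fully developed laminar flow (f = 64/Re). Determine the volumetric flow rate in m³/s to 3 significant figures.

Q ≈ 0.00695 m³/s

For laminar flow, f = 64/Re with Re = ρVD/μ, so Darcy-Weisbach reduces to ΔP = 32μLV/D². Solving for V: V = ΔP·D²/(32μL) = 212·(0.356)²/(32·0.0192·626) = 0.06986 m/s.
Check: Re = ρVD/μ = 1110·0.06986·0.356/0.0192 = 1438 < 2300, so the laminar assumption holds.
Q = V·A = 0.06986·(π/4·0.356²) = 0.006953 m³/s = 0.00695 m³/s.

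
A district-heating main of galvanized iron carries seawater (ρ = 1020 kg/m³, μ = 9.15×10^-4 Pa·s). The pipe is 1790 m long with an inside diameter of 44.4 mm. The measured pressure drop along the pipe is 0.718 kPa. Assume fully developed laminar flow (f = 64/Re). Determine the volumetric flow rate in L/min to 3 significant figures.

For laminar flow, f = 64/Re with Re = ρVD/μ, so Darcy-Weisbach reduces to ΔP = 32μLV/D². Solving for V: V = ΔP·D²/(32μL) = 718·(0.0444)²/(32·0.000915·1790) = 0.02701 m/s.
Check: Re = ρVD/μ = 1020·0.02701·0.0444/0.000915 = 1337 < 2300, so the laminar assumption holds.
Q = V·A = 0.02701·(π/4·0.0444²) = 4.181e-05 m³/s = 2.51 L/min.

Q ≈ 2.51 L/min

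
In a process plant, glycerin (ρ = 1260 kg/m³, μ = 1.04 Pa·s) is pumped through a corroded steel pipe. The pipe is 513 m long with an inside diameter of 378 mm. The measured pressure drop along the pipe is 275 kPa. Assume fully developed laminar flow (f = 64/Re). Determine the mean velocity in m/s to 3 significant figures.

V ≈ 2.30 m/s

For laminar flow, f = 64/Re with Re = ρVD/μ, so Darcy-Weisbach reduces to ΔP = 32μLV/D². Solving for V: V = ΔP·D²/(32μL) = 2.75e+05·(0.378)²/(32·1.04·513) = 2.302 m/s.
Check: Re = ρVD/μ = 1260·2.302·0.378/1.04 = 1054 < 2300, so the laminar assumption holds.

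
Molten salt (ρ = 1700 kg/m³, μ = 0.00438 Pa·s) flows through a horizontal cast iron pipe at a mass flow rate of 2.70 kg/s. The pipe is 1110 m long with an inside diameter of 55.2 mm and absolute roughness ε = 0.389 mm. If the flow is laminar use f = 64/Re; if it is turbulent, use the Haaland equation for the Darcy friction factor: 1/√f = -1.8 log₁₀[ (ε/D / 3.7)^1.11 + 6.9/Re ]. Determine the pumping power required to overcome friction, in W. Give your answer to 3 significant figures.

P ≈ 457 W

A = πD²/4 = π(0.0552)²/4 = 0.002393 m²; mean velocity V = ṁ/(ρA) = 2.7/(1700 · 0.002393) = 0.6637 m/s.
Reynolds number Re = ρVD/μ = 1700 · 0.6637 · 0.0552 / 0.00438 = 1.422e+04.
Re > 4000 → turbulent. Relative roughness ε/D = 0.000389/0.0552 = 0.00705. Haaland: 1/√f = -1.8 log₁₀[(0.00705/3.7)^1.11 + 6.9/1.422e+04] = -1.8 log₁₀[0.000956 + 0.000485] = 5.114, so f = 0.03824.
Darcy-Weisbach: ΔP = f(L/D)(ρV²/2) = 0.03824·(1110/0.0552)·(1700·0.6637²/2) = 0.03824·2.011e+04·374.4 = 2.878e+05 Pa.
Q = ṁ/ρ = 2.7/1700 = 0.001588 m³/s.
Pumping power P = QΔP = 0.001588·2.878e+05 = 457.2 W = 457 W.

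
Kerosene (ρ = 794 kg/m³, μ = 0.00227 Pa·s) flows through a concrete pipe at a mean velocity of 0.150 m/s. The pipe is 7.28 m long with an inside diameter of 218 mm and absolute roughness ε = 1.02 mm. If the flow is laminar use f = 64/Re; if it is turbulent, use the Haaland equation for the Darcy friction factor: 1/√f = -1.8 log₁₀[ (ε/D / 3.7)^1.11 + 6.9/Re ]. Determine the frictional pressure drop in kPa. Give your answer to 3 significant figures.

Reynolds number Re = ρVD/μ = 794 · 0.15 · 0.218 / 0.00227 = 1.144e+04.
Re > 4000 → turbulent. Relative roughness ε/D = 0.00102/0.218 = 0.00468. Haaland: 1/√f = -1.8 log₁₀[(0.00468/3.7)^1.11 + 6.9/1.144e+04] = -1.8 log₁₀[0.000607 + 0.000603] = 5.251, so f = 0.03627.
Darcy-Weisbach: ΔP = f(L/D)(ρV²/2) = 0.03627·(7.28/0.218)·(794·0.15²/2) = 0.03627·33.39·8.932 = 10.82 Pa.
ΔP = 10.82 Pa = 0.0108 kPa.

ΔP ≈ 0.0108 kPa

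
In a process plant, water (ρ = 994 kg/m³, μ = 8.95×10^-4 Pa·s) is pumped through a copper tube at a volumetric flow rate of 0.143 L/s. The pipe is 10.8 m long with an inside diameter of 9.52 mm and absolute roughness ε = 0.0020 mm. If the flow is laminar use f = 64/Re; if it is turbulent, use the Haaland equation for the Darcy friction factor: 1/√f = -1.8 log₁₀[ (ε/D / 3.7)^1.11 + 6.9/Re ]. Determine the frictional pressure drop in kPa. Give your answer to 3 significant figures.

ΔP ≈ 58.6 kPa

Q = 0.143 L/s = 0.143/1000 = 0.000143 m³/s.
Cross-sectional area A = πD²/4 = π(0.00952)²/4 = 7.118e-05 m²; mean velocity V = Q/A = 0.000143/7.118e-05 = 2.009 m/s.
Reynolds number Re = ρVD/μ = 994 · 2.009 · 0.00952 / 0.000895 = 2.124e+04.
Re > 4000 → turbulent. Relative roughness ε/D = 2e-06/0.00952 = 0.00021. Haaland: 1/√f = -1.8 log₁₀[(0.00021/3.7)^1.11 + 6.9/2.124e+04] = -1.8 log₁₀[1.94e-05 + 0.000325] = 6.234, so f = 0.02573.
Darcy-Weisbach: ΔP = f(L/D)(ρV²/2) = 0.02573·(10.8/0.00952)·(994·2.009²/2) = 0.02573·1134·2006 = 5.856e+04 Pa.
ΔP = 5.856e+04 Pa = 58.6 kPa.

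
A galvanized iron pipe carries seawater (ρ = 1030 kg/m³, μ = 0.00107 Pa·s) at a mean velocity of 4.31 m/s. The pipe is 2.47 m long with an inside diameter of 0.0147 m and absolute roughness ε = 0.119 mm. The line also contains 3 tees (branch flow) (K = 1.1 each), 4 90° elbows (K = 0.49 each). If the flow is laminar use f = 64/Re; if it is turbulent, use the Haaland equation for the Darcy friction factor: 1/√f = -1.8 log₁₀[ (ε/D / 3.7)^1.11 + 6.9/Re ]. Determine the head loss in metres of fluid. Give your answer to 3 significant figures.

Reynolds number Re = ρVD/μ = 1030 · 4.31 · 0.0147 / 0.00107 = 6.099e+04.
Re > 4000 → turbulent. Relative roughness ε/D = 0.000119/0.0147 = 0.0081. Haaland: 1/√f = -1.8 log₁₀[(0.0081/3.7)^1.11 + 6.9/6.099e+04] = -1.8 log₁₀[0.00112 + 0.000113] = 5.239, so f = 0.03643.
Total minor-loss coefficient ΣK = 3·1.1 + 4·0.49 = 5.26.
ΔP = [f·L/D + ΣK]·(ρV²/2) = [0.03643·2.47/0.0147 + 5.26]·(1030·4.31²/2) = [6.122 + 5.26]·9567 = 1.089e+05 Pa.
Head loss h_f = ΔP/(ρg) = 1.089e+05/(1030·9.81) = 10.8 m.

h_f ≈ 10.8 m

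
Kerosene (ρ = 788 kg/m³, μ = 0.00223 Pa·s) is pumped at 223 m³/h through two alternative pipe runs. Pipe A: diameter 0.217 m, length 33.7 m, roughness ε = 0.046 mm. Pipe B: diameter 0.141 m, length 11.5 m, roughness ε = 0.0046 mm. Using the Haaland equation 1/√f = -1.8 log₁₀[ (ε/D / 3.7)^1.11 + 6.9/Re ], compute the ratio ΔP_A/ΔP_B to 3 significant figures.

ΔP_A/ΔP_B ≈ 0.389

Pipe A: V = Q/A = 0.06194/0.03698 = 1.675 m/s; Re = 1.284e+05; ε/D = 0.000212; Haaland → f = 0.01805; ΔP_A = f(L/D)(ρV²/2) = 3099 Pa.
Pipe B: V = Q/A = 0.06194/0.01561 = 3.967 m/s; Re = 1.977e+05; ε/D = 3.26e-05; Haaland → f = 0.01574; ΔP_B = f(L/D)(ρV²/2) = 7962 Pa.
ΔP_A/ΔP_B = 3099/7962 = 0.389.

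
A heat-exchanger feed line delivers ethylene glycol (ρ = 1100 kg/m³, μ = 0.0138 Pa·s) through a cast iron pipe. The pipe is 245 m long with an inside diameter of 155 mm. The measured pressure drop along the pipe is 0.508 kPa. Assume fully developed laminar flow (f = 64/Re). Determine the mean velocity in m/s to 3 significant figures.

V ≈ 0.113 m/s

For laminar flow, f = 64/Re with Re = ρVD/μ, so Darcy-Weisbach reduces to ΔP = 32μLV/D². Solving for V: V = ΔP·D²/(32μL) = 508·(0.155)²/(32·0.0138·245) = 0.1128 m/s.
Check: Re = ρVD/μ = 1100·0.1128·0.155/0.0138 = 1394 < 2300, so the laminar assumption holds.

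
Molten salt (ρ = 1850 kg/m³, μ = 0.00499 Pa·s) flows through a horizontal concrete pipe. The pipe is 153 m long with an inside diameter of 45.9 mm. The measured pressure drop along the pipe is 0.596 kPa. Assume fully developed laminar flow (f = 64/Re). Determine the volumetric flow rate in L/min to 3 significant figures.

For laminar flow, f = 64/Re with Re = ρVD/μ, so Darcy-Weisbach reduces to ΔP = 32μLV/D². Solving for V: V = ΔP·D²/(32μL) = 596·(0.0459)²/(32·0.00499·153) = 0.0514 m/s.
Check: Re = ρVD/μ = 1850·0.0514·0.0459/0.00499 = 874.6 < 2300, so the laminar assumption holds.
Q = V·A = 0.0514·(π/4·0.0459²) = 8.504e-05 m³/s = 5.10 L/min.

Q ≈ 5.10 L/min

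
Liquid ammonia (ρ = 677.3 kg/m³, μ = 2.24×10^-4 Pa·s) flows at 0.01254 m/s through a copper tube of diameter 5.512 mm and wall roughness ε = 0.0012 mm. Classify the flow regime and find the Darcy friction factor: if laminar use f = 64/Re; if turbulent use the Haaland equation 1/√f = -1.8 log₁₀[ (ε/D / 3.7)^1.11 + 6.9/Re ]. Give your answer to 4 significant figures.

f ≈ 0.3062

Re = ρVD/μ = 677.3·0.01254·0.005512/0.000224 = 209.
Re < 2300 → laminar, so f = 64/Re = 0.3062 (roughness is irrelevant in laminar flow).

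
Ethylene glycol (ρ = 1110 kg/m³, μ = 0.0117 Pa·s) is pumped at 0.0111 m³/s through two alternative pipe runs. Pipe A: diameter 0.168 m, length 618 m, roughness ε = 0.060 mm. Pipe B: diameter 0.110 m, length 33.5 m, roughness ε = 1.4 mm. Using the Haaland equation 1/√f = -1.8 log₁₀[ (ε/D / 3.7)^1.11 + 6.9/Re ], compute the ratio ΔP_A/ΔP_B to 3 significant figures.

ΔP_A/ΔP_B ≈ 1.64

Pipe A: V = Q/A = 0.0111/0.02217 = 0.5007 m/s; Re = 7981; ε/D = 0.000357; Haaland → f = 0.03327; ΔP_A = f(L/D)(ρV²/2) = 1.703e+04 Pa.
Pipe B: V = Q/A = 0.0111/0.009503 = 1.168 m/s; Re = 1.219e+04; ε/D = 0.0127; Haaland → f = 0.04503; ΔP_B = f(L/D)(ρV²/2) = 1.038e+04 Pa.
ΔP_A/ΔP_B = 1.703e+04/1.038e+04 = 1.64.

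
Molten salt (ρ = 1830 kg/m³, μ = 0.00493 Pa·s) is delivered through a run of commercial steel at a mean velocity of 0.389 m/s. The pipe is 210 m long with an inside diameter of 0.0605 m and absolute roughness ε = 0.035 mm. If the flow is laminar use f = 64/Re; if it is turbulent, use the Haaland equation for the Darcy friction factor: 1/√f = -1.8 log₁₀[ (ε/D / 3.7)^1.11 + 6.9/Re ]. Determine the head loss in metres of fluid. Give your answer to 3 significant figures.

h_f ≈ 0.876 m

Reynolds number Re = ρVD/μ = 1830 · 0.389 · 0.0605 / 0.00493 = 8736.
Re > 4000 → turbulent. Relative roughness ε/D = 3.5e-05/0.0605 = 0.000579. Haaland: 1/√f = -1.8 log₁₀[(0.000579/3.7)^1.11 + 6.9/8736] = -1.8 log₁₀[5.96e-05 + 0.00079] = 5.528, so f = 0.03273.
Darcy-Weisbach: ΔP = f(L/D)(ρV²/2) = 0.03273·(210/0.0605)·(1830·0.389²/2) = 0.03273·3471·138.5 = 1.573e+04 Pa.
Head loss h_f = ΔP/(ρg) = 1.573e+04/(1830·9.81) = 0.876 m.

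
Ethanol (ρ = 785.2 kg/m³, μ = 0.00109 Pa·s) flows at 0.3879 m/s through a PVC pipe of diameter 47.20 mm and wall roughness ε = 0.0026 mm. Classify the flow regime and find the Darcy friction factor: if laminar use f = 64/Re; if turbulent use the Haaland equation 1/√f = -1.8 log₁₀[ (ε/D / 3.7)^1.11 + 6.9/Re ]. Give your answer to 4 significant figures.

f ≈ 0.02873

Re = ρVD/μ = 785.2·0.3879·0.0472/0.00109 = 1.319e+04.
Re > 4000 → turbulent. ε/D = 2.6e-06/0.0472 = 5.51e-05; Haaland: 1/√f = -1.8 log₁₀[4.38e-06 + 0.000523] = 5.9, so f = 0.02873.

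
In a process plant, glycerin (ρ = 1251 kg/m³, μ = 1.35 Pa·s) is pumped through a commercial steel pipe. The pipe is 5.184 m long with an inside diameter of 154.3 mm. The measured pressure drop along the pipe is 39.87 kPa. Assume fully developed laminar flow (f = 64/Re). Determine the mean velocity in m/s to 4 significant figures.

V ≈ 4.239 m/s

For laminar flow, f = 64/Re with Re = ρVD/μ, so Darcy-Weisbach reduces to ΔP = 32μLV/D². Solving for V: V = ΔP·D²/(32μL) = 3.987e+04·(0.1543)²/(32·1.35·5.184) = 4.239 m/s.
Check: Re = ρVD/μ = 1251·4.239·0.1543/1.35 = 606.1 < 2300, so the laminar assumption holds.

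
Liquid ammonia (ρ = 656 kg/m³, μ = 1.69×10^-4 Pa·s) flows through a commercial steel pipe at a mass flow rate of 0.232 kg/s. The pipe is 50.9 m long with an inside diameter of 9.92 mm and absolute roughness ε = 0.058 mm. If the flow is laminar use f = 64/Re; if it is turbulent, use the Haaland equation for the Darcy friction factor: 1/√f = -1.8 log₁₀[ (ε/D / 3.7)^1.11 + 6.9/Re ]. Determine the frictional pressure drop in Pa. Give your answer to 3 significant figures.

A = πD²/4 = π(0.00992)²/4 = 7.729e-05 m²; mean velocity V = ṁ/(ρA) = 0.232/(656 · 7.729e-05) = 4.576 m/s.
Reynolds number Re = ρVD/μ = 656 · 4.576 · 0.00992 / 0.000169 = 1.762e+05.
Re > 4000 → turbulent. Relative roughness ε/D = 5.8e-05/0.00992 = 0.00585. Haaland: 1/√f = -1.8 log₁₀[(0.00585/3.7)^1.11 + 6.9/1.762e+05] = -1.8 log₁₀[0.000777 + 3.92e-05] = 5.559, so f = 0.03237.
Darcy-Weisbach: ΔP = f(L/D)(ρV²/2) = 0.03237·(50.9/0.00992)·(656·4.576²/2) = 0.03237·5131·6868 = 1.141e+06 Pa.

ΔP ≈ 1.14×10^6 Pa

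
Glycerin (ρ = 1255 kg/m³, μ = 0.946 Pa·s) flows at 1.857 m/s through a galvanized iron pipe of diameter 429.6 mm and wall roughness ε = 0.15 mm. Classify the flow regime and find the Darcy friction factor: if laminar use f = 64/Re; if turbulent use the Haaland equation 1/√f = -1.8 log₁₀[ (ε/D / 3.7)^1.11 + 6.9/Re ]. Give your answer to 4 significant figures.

Re = ρVD/μ = 1255·1.857·0.4296/0.946 = 1058.
Re < 2300 → laminar, so f = 64/Re = 0.06047 (roughness is irrelevant in laminar flow).

f ≈ 0.06047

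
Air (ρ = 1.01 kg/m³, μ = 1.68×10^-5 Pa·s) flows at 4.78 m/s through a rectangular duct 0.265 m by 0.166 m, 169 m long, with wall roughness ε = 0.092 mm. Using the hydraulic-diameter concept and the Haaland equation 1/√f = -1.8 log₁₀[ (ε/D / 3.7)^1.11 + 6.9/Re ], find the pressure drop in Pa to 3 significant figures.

ΔP ≈ 205 Pa

Hydraulic diameter D_h = 4A/P = 4·(0.265·0.166)/(2·(0.265+0.166)) = 0.176/0.862 = 0.2041 m.
Re = ρVD_h/μ = 1.01·4.78·0.2041/1.68e-05 = 5.866e+04.
ε/D_h = 9.2e-05/0.2041 = 0.000451; Haaland gives 1/√f = -1.8 log₁₀[4.52e-05+0.000118] = 6.819, so f = 0.02151.
ΔP = f(L/D_h)(ρV²/2) = 0.02151·169/0.2041·11.54 = 205.4 Pa.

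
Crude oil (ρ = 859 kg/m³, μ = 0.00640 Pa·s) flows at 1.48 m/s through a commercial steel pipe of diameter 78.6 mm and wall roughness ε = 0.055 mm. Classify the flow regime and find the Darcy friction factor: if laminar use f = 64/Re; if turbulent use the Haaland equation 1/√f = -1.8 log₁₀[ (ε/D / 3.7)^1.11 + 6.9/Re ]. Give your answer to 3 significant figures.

f ≈ 0.0286

Re = ρVD/μ = 859·1.48·0.0786/0.0064 = 1.561e+04.
Re > 4000 → turbulent. ε/D = 5.5e-05/0.0786 = 0.0007; Haaland: 1/√f = -1.8 log₁₀[7.37e-05 + 0.000442] = 5.918, so f = 0.02855.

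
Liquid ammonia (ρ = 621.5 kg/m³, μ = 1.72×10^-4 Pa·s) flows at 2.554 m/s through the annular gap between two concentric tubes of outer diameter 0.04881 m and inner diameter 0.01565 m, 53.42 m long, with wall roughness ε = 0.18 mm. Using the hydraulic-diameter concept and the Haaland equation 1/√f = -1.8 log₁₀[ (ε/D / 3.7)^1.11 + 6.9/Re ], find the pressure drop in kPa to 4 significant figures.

ΔP ≈ 102.8 kPa

Hydraulic diameter D_h = 4A/P = D_o - D_i = 0.04881 - 0.01565 = 0.03316 m.
Re = ρVD_h/μ = 621.5·2.554·0.03316/0.000172 = 3.06e+05.
ε/D_h = 0.00018/0.03316 = 0.00543; Haaland gives 1/√f = -1.8 log₁₀[0.000716+2.25e-05] = 5.637, so f = 0.03147.
ΔP = f(L/D_h)(ρV²/2) = 0.03147·53.42/0.03316·2027 = 1.028e+05 Pa.
ΔP = 102.8 kPa.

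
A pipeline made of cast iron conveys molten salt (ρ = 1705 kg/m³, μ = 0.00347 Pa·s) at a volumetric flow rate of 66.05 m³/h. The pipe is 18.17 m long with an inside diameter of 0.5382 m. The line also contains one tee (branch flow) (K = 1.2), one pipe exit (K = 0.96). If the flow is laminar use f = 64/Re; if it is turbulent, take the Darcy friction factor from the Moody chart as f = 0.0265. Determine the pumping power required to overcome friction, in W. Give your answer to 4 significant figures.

Q = 66.05 m³/h = 66.05/3600 = 0.01835 m³/s.
Cross-sectional area A = πD²/4 = π(0.5382)²/4 = 0.2275 m²; mean velocity V = Q/A = 0.01835/0.2275 = 0.08065 m/s.
Reynolds number Re = ρVD/μ = 1705 · 0.08065 · 0.5382 / 0.00347 = 2.133e+04.
Re > 4000 → turbulent; use the Moody-chart value f = 0.0265.
Total minor-loss coefficient ΣK = 1·1.2 + 1·0.96 = 2.16.
ΔP = [f·L/D + ΣK]·(ρV²/2) = [0.0265·18.17/0.5382 + 2.16]·(1705·0.08065²/2) = [0.8947 + 2.16]·5.545 = 16.94 Pa.
Pumping power P = QΔP = 0.01835·16.94 = 0.31075 W = 0.3108 W.

P ≈ 0.3108 W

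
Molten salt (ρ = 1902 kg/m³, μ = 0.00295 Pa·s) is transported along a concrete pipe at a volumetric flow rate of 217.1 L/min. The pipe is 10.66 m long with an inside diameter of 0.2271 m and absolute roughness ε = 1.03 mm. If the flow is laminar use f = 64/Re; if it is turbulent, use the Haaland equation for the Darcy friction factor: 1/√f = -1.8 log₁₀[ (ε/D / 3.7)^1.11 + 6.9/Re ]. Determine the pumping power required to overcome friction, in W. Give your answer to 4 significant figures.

P ≈ 0.04561 W

Q = 217.1 L/min = 217.1/60000 = 0.003618 m³/s.
Cross-sectional area A = πD²/4 = π(0.2271)²/4 = 0.04051 m²; mean velocity V = Q/A = 0.003618/0.04051 = 0.08933 m/s.
Reynolds number Re = ρVD/μ = 1902 · 0.08933 · 0.2271 / 0.00295 = 1.308e+04.
Re > 4000 → turbulent. Relative roughness ε/D = 0.00103/0.2271 = 0.00454. Haaland: 1/√f = -1.8 log₁₀[(0.00454/3.7)^1.11 + 6.9/1.308e+04] = -1.8 log₁₀[0.000586 + 0.000528] = 5.316, so f = 0.03539.
Darcy-Weisbach: ΔP = f(L/D)(ρV²/2) = 0.03539·(10.66/0.2271)·(1902·0.08933²/2) = 0.03539·46.94·7.588 = 12.61 Pa.
Pumping power P = QΔP = 0.003618·12.61 = 0.045612 W = 0.04561 W.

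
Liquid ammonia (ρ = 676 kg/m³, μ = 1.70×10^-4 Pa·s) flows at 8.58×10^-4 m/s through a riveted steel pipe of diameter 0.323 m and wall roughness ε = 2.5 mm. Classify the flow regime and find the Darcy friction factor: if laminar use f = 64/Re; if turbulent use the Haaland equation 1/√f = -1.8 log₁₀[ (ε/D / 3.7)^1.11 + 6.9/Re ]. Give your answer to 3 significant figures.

Re = ρVD/μ = 676·0.000858·0.323/0.00017 = 1102.
Re < 2300 → laminar, so f = 64/Re = 0.05808 (roughness is irrelevant in laminar flow).

f ≈ 0.0581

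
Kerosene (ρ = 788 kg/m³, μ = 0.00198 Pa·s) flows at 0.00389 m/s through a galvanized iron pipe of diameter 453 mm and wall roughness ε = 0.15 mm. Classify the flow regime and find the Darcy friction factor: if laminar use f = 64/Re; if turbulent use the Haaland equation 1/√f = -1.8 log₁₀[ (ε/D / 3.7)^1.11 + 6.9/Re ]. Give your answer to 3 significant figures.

Re = ρVD/μ = 788·0.00389·0.453/0.00198 = 701.3.
Re < 2300 → laminar, so f = 64/Re = 0.09126 (roughness is irrelevant in laminar flow).

f ≈ 0.0913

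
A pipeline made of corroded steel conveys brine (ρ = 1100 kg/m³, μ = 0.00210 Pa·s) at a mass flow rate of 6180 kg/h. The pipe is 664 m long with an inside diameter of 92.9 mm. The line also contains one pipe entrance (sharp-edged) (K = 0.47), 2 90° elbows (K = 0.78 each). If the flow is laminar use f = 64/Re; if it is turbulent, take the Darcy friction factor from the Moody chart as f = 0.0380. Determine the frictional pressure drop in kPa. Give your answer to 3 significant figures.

ΔP ≈ 7.98 kPa

ṁ = 6180 kg/h = 6180/3600 = 1.717 kg/s.
A = πD²/4 = π(0.0929)²/4 = 0.006778 m²; mean velocity V = ṁ/(ρA) = 1.717/(1100 · 0.006778) = 0.2302 m/s.
Reynolds number Re = ρVD/μ = 1100 · 0.2302 · 0.0929 / 0.0021 = 1.12e+04.
Re > 4000 → turbulent; use the Moody-chart value f = 0.0380.
Total minor-loss coefficient ΣK = 1·0.47 + 2·0.78 = 2.03.
ΔP = [f·L/D + ΣK]·(ρV²/2) = [0.038·664/0.0929 + 2.03]·(1100·0.2302²/2) = [271.6 + 2.03]·29.15 = 7978 Pa.
ΔP = 7978 Pa = 7.98 kPa.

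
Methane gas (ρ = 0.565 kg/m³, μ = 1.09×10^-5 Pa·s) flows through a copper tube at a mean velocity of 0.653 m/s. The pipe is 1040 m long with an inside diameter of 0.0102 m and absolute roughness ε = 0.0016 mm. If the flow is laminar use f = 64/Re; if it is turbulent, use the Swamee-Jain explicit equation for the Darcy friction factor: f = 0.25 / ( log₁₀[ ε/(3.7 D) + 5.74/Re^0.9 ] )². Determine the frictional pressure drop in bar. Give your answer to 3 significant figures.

ΔP ≈ 0.0228 bar

Reynolds number Re = ρVD/μ = 0.565 · 0.653 · 0.0102 / 1.09e-05 = 345.3.
Re < 2300 → laminar flow, so f = 64/Re = 64/345.3 = 0.1854 (the turbulent correlation is not needed).
Darcy-Weisbach: ΔP = f(L/D)(ρV²/2) = 0.1854·(1040/0.0102)·(0.565·0.653²/2) = 0.1854·1.02e+05·0.1205 = 2277 Pa.
ΔP = 2277 Pa = 0.0228 bar.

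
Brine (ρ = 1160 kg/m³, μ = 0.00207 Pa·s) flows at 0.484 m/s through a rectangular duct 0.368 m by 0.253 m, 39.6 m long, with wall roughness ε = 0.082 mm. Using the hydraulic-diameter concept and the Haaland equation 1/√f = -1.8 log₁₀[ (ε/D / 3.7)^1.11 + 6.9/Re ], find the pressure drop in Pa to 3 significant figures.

Hydraulic diameter D_h = 4A/P = 4·(0.368·0.253)/(2·(0.368+0.253)) = 0.3724/1.242 = 0.2999 m.
Re = ρVD_h/μ = 1160·0.484·0.2999/0.00207 = 8.133e+04.
ε/D_h = 8.2e-05/0.2999 = 0.000273; Haaland gives 1/√f = -1.8 log₁₀[2.6e-05+8.48e-05] = 7.12, so f = 0.01973.
ΔP = f(L/D_h)(ρV²/2) = 0.01973·39.6/0.2999·135.9 = 354 Pa.

ΔP ≈ 354 Pa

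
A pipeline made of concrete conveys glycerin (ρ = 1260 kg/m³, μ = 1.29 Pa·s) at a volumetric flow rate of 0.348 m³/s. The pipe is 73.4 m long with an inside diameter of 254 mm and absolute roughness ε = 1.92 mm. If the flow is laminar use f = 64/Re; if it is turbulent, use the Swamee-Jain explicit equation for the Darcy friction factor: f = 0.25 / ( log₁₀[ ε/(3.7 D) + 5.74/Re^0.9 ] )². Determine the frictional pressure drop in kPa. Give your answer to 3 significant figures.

Cross-sectional area A = πD²/4 = π(0.254)²/4 = 0.05067 m²; mean velocity V = Q/A = 0.348/0.05067 = 6.868 m/s.
Reynolds number Re = ρVD/μ = 1260 · 6.868 · 0.254 / 1.29 = 1704.
Re < 2300 → laminar flow, so f = 64/Re = 64/1704 = 0.03756 (the turbulent correlation is not needed).
Darcy-Weisbach: ΔP = f(L/D)(ρV²/2) = 0.03756·(73.4/0.254)·(1260·6.868²/2) = 0.03756·289·2.972e+04 = 3.225e+05 Pa.
ΔP = 3.225e+05 Pa = 323 kPa.

ΔP ≈ 323 kPa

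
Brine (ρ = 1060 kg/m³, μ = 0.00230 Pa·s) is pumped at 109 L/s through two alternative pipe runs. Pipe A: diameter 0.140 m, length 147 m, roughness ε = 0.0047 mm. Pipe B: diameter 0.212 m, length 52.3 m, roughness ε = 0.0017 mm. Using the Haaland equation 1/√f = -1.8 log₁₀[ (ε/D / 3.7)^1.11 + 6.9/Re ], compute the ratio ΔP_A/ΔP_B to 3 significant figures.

ΔP_A/ΔP_B ≈ 21.2

Pipe A: V = Q/A = 0.109/0.01539 = 7.081 m/s; Re = 4.569e+05; ε/D = 3.36e-05; Haaland → f = 0.01366; ΔP_A = f(L/D)(ρV²/2) = 3.811e+05 Pa.
Pipe B: V = Q/A = 0.109/0.0353 = 3.088 m/s; Re = 3.017e+05; ε/D = 8.02e-06; Haaland → f = 0.01439; ΔP_B = f(L/D)(ρV²/2) = 1.794e+04 Pa.
ΔP_A/ΔP_B = 3.811e+05/1.794e+04 = 21.2.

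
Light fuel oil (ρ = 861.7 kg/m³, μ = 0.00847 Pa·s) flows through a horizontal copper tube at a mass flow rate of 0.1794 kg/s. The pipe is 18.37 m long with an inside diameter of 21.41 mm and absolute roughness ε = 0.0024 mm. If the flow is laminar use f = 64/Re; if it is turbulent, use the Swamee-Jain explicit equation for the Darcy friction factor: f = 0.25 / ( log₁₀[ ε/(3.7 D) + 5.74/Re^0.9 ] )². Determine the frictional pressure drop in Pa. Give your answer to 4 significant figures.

ΔP ≈ 6281 Pa

A = πD²/4 = π(0.02141)²/4 = 0.00036 m²; mean velocity V = ṁ/(ρA) = 0.1794/(861.7 · 0.00036) = 0.5783 m/s.
Reynolds number Re = ρVD/μ = 861.7 · 0.5783 · 0.02141 / 0.00847 = 1260.
Re < 2300 → laminar flow, so f = 64/Re = 64/1260 = 0.05081 (the turbulent correlation is not needed).
Darcy-Weisbach: ΔP = f(L/D)(ρV²/2) = 0.05081·(18.37/0.02141)·(861.7·0.5783²/2) = 0.05081·858·144.1 = 6281 Pa.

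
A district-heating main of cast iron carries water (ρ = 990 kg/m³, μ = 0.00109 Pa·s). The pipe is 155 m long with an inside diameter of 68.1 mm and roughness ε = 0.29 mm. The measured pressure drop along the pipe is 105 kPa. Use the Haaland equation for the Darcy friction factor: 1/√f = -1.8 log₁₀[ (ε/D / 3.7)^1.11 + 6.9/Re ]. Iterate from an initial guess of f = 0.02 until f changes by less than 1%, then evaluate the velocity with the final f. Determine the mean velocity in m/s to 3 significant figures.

V ≈ 1.77 m/s

Rearranging Darcy-Weisbach: V = √(2·ΔP·D/(f·L·ρ)). With ε/D = 0.00029/0.0681 = 0.00426, iterate starting from f = 0.02:
  f = 0.02 → V = √(2·1.05e+05·0.0681/(0.02·155·990)) = 2.159 m/s; Re = ρVD/μ = 1.335e+05; f → 0.02971
  f = 0.02971 → V = 1.771 m/s; Re = 1.095e+05; f → 0.02986
Converged (Δf/f < 1%). With the final f = 0.02986: V = √(2·1.05e+05·0.0681/(0.02986·155·990)) = 1.767 m/s.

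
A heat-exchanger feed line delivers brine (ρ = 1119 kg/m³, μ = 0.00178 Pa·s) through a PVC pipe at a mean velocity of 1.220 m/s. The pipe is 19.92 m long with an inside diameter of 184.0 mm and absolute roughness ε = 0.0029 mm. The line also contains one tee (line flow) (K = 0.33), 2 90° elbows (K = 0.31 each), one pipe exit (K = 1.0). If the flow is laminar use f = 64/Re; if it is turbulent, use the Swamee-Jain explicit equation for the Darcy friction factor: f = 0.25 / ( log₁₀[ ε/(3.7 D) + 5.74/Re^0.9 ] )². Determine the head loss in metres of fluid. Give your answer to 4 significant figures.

Reynolds number Re = ρVD/μ = 1119 · 1.22 · 0.184 / 0.00178 = 1.411e+05.
Re > 4000 → turbulent. Relative roughness ε/D = 2.9e-06/0.184 = 1.58e-05. Swamee-Jain: f = 0.25/(log₁₀[1.58e-05/3.7 + 5.74/1.411e+05^0.9])² = 0.25/(log₁₀[4.26e-06 + 0.000133])² = 0.25/(-3.862)² = 0.01676.
Total minor-loss coefficient ΣK = 1·0.33 + 2·0.31 + 1·1 = 1.95.
ΔP = [f·L/D + ΣK]·(ρV²/2) = [0.01676·19.92/0.184 + 1.95]·(1119·1.22²/2) = [1.815 + 1.95]·832.8 = 3135 Pa.
Head loss h_f = ΔP/(ρg) = 3135/(1119·9.81) = 0.2856 m.

h_f ≈ 0.2856 m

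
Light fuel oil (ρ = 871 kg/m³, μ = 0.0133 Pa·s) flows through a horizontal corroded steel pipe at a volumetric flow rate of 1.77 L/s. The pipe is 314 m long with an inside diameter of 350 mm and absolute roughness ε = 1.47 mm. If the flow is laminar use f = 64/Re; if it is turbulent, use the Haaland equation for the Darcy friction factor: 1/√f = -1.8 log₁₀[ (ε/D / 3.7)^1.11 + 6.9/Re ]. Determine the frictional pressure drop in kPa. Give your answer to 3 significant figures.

ΔP ≈ 0.0201 kPa

Q = 1.77 L/s = 1.77/1000 = 0.00177 m³/s.
Cross-sectional area A = πD²/4 = π(0.35)²/4 = 0.09621 m²; mean velocity V = Q/A = 0.00177/0.09621 = 0.0184 m/s.
Reynolds number Re = ρVD/μ = 871 · 0.0184 · 0.35 / 0.0133 = 421.7.
Re < 2300 → laminar flow, so f = 64/Re = 64/421.7 = 0.1518 (the turbulent correlation is not needed).
Darcy-Weisbach: ΔP = f(L/D)(ρV²/2) = 0.1518·(314/0.35)·(871·0.0184²/2) = 0.1518·897.1·0.1474 = 20.07 Pa.
ΔP = 20.07 Pa = 0.0201 kPa.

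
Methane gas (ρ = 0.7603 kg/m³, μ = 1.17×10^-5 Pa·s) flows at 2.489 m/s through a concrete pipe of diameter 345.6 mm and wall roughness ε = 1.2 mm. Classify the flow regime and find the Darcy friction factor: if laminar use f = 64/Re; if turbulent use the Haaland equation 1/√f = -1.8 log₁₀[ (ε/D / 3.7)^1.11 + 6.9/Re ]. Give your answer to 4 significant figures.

f ≈ 0.02918

Re = ρVD/μ = 0.7603·2.489·0.3456/1.17e-05 = 5.59e+04.
Re > 4000 → turbulent. ε/D = 0.0012/0.3456 = 0.00347; Haaland: 1/√f = -1.8 log₁₀[0.000436 + 0.000123] = 5.854, so f = 0.02918.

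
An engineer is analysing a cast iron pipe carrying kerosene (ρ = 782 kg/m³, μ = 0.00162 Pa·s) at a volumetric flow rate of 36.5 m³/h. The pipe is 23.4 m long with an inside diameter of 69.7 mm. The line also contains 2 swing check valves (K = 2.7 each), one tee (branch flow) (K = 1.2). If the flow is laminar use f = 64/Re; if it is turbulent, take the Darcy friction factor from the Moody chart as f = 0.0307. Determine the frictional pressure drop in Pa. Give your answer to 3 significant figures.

ΔP ≈ 46700 Pa

Q = 36.5 m³/h = 36.5/3600 = 0.01014 m³/s.
Cross-sectional area A = πD²/4 = π(0.0697)²/4 = 0.003816 m²; mean velocity V = Q/A = 0.01014/0.003816 = 2.657 m/s.
Reynolds number Re = ρVD/μ = 782 · 2.657 · 0.0697 / 0.00162 = 8.94e+04.
Re > 4000 → turbulent; use the Moody-chart value f = 0.0307.
Total minor-loss coefficient ΣK = 2·2.7 + 1·1.2 = 6.6.
ΔP = [f·L/D + ΣK]·(ρV²/2) = [0.0307·23.4/0.0697 + 6.6]·(782·2.657²/2) = [10.31 + 6.6]·2761 = 4.668e+04 Pa.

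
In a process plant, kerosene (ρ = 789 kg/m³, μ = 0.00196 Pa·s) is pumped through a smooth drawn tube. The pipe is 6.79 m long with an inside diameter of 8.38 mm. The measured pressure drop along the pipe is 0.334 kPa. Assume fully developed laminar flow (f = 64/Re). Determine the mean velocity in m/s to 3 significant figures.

V ≈ 0.0551 m/s

For laminar flow, f = 64/Re with Re = ρVD/μ, so Darcy-Weisbach reduces to ΔP = 32μLV/D². Solving for V: V = ΔP·D²/(32μL) = 334·(0.00838)²/(32·0.00196·6.79) = 0.05508 m/s.
Check: Re = ρVD/μ = 789·0.05508·0.00838/0.00196 = 185.8 < 2300, so the laminar assumption holds.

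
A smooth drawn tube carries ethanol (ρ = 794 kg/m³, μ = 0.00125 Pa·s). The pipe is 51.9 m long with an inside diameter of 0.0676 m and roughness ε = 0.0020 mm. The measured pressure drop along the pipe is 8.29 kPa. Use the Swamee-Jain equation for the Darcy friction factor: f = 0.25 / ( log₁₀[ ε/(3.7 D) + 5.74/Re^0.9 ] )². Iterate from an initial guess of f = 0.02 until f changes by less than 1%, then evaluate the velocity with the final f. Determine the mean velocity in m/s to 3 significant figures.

V ≈ 1.14 m/s

Rearranging Darcy-Weisbach: V = √(2·ΔP·D/(f·L·ρ)). With ε/D = 2e-06/0.0676 = 2.96e-05, iterate starting from f = 0.02:
  f = 0.02 → V = √(2·8290·0.0676/(0.02·51.9·794)) = 1.166 m/s; Re = ρVD/μ = 5.007e+04; f → 0.02088
  f = 0.02088 → V = 1.141 m/s; Re = 4.901e+04; f → 0.02097
Converged (Δf/f < 1%). With the final f = 0.02097: V = √(2·8290·0.0676/(0.02097·51.9·794)) = 1.139 m/s.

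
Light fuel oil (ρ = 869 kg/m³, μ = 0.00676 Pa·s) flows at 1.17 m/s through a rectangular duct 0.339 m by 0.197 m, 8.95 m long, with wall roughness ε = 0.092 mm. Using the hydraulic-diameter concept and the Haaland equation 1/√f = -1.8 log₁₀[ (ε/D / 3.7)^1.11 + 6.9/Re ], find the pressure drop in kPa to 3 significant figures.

Hydraulic diameter D_h = 4A/P = 4·(0.339·0.197)/(2·(0.339+0.197)) = 0.2671/1.072 = 0.2492 m.
Re = ρVD_h/μ = 869·1.17·0.2492/0.00676 = 3.748e+04.
ε/D_h = 9.2e-05/0.2492 = 0.000369; Haaland gives 1/√f = -1.8 log₁₀[3.62e-05+0.000184] = 6.582, so f = 0.02308.
ΔP = f(L/D_h)(ρV²/2) = 0.02308·8.95/0.2492·594.8 = 493 Pa.
ΔP = 0.493 kPa.

ΔP ≈ 0.493 kPa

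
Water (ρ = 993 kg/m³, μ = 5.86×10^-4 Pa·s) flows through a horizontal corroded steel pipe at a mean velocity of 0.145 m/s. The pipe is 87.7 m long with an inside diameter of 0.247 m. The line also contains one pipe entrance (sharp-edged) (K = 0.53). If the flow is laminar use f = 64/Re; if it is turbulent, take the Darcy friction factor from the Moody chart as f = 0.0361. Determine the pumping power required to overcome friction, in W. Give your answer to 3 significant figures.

P ≈ 0.968 W

Reynolds number Re = ρVD/μ = 993 · 0.145 · 0.247 / 0.000586 = 6.069e+04.
Re > 4000 → turbulent; use the Moody-chart value f = 0.0361.
Total minor-loss coefficient ΣK = 1·0.53 = 0.53.
ΔP = [f·L/D + ΣK]·(ρV²/2) = [0.0361·87.7/0.247 + 0.53]·(993·0.145²/2) = [12.82 + 0.53]·10.44 = 139.3 Pa.
Q = V·A = 0.145·0.04792 = 0.006948 m³/s.
Pumping power P = QΔP = 0.006948·139.3 = 0.9681 W = 0.968 W.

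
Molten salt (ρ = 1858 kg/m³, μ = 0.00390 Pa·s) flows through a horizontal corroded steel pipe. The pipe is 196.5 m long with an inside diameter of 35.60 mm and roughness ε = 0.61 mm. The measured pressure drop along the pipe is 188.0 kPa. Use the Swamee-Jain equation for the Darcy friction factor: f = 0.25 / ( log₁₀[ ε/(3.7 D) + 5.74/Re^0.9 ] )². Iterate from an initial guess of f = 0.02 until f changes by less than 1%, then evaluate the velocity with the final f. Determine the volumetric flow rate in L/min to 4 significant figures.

Q ≈ 51.40 L/min

Rearranging Darcy-Weisbach: V = √(2·ΔP·D/(f·L·ρ)). With ε/D = 0.00061/0.0356 = 0.0171, iterate starting from f = 0.02:
  f = 0.02 → V = √(2·1.88e+05·0.0356/(0.02·196.5·1858)) = 1.354 m/s; Re = ρVD/μ = 2.296e+04; f → 0.04832
  f = 0.04832 → V = 0.8711 m/s; Re = 1.477e+04; f → 0.04946
  f = 0.04946 → V = 0.861 m/s; Re = 1.46e+04; f → 0.04949
Converged (Δf/f < 1%). With the final f = 0.04949: V = √(2·1.88e+05·0.0356/(0.04949·196.5·1858)) = 0.8607 m/s.
Q = V·A = 0.8607·(π/4·0.0356²) = 0.0008567 m³/s = 51.40 L/min.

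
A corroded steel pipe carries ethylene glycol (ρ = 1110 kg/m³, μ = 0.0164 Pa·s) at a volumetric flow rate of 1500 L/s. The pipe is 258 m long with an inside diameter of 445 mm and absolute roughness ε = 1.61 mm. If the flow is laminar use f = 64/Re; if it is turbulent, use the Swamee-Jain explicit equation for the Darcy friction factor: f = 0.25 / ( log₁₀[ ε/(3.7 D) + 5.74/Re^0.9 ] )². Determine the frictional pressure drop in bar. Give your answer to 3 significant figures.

Q = 1500 L/s = 1500/1000 = 1.5 m³/s.
Cross-sectional area A = πD²/4 = π(0.445)²/4 = 0.1555 m²; mean velocity V = Q/A = 1.5/0.1555 = 9.645 m/s.
Reynolds number Re = ρVD/μ = 1110 · 9.645 · 0.445 / 0.0164 = 2.905e+05.
Re > 4000 → turbulent. Relative roughness ε/D = 0.00161/0.445 = 0.00362. Swamee-Jain: f = 0.25/(log₁₀[0.00362/3.7 + 5.74/2.905e+05^0.9])² = 0.25/(log₁₀[0.000978 + 6.95e-05])² = 0.25/(-2.98)² = 0.02815.
Darcy-Weisbach: ΔP = f(L/D)(ρV²/2) = 0.02815·(258/0.445)·(1110·9.645²/2) = 0.02815·579.8·5.162e+04 = 8.427e+05 Pa.
ΔP = 8.427e+05 Pa = 8.43 bar.

ΔP ≈ 8.43 bar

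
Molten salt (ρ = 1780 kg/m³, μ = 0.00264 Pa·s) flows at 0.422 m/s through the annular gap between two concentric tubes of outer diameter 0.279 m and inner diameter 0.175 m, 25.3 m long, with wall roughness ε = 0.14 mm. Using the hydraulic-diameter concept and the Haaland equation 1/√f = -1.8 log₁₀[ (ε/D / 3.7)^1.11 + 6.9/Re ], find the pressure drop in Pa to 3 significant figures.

ΔP ≈ 1020 Pa

Hydraulic diameter D_h = 4A/P = D_o - D_i = 0.279 - 0.175 = 0.104 m.
Re = ρVD_h/μ = 1780·0.422·0.104/0.00264 = 2.959e+04.
ε/D_h = 0.00014/0.104 = 0.00135; Haaland gives 1/√f = -1.8 log₁₀[0.000152+0.000233] = 6.145, so f = 0.02648.
ΔP = f(L/D_h)(ρV²/2) = 0.02648·25.3/0.104·158.5 = 1021 Pa.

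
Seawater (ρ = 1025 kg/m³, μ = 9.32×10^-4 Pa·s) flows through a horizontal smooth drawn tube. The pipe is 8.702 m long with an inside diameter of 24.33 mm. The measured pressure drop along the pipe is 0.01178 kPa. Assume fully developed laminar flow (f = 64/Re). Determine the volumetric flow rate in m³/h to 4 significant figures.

For laminar flow, f = 64/Re with Re = ρVD/μ, so Darcy-Weisbach reduces to ΔP = 32μLV/D². Solving for V: V = ΔP·D²/(32μL) = 11.78·(0.02433)²/(32·0.000932·8.702) = 0.02687 m/s.
Check: Re = ρVD/μ = 1025·0.02687·0.02433/0.000932 = 718.9 < 2300, so the laminar assumption holds.
Q = V·A = 0.02687·(π/4·0.02433²) = 1.249e-05 m³/s = 0.04497 m³/h.

Q ≈ 0.04497 m³/h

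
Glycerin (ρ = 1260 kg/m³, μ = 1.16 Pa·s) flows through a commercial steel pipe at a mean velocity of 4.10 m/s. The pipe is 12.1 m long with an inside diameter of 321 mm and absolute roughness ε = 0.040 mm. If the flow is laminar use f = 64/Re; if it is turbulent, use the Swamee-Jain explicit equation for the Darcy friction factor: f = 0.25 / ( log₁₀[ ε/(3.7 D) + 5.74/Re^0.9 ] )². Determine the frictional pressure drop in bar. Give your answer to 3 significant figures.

Reynolds number Re = ρVD/μ = 1260 · 4.1 · 0.321 / 1.16 = 1430.
Re < 2300 → laminar flow, so f = 64/Re = 64/1430 = 0.04477 (the turbulent correlation is not needed).
Darcy-Weisbach: ΔP = f(L/D)(ρV²/2) = 0.04477·(12.1/0.321)·(1260·4.1²/2) = 0.04477·37.69·1.059e+04 = 1.787e+04 Pa.
ΔP = 1.787e+04 Pa = 0.179 bar.

ΔP ≈ 0.179 bar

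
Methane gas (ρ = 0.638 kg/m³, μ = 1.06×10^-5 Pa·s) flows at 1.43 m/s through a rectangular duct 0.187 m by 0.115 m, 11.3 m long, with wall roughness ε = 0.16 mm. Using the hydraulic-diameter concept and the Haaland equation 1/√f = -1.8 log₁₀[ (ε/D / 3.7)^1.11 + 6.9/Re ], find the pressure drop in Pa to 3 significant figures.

Hydraulic diameter D_h = 4A/P = 4·(0.187·0.115)/(2·(0.187+0.115)) = 0.08602/0.604 = 0.1424 m.
Re = ρVD_h/μ = 0.638·1.43·0.1424/1.06e-05 = 1.226e+04.
ε/D_h = 0.00016/0.1424 = 0.00112; Haaland gives 1/√f = -1.8 log₁₀[0.000125+0.000563] = 5.693, so f = 0.03086.
ΔP = f(L/D_h)(ρV²/2) = 0.03086·11.3/0.1424·0.6523 = 1.597 Pa.

ΔP ≈ 1.60 Pa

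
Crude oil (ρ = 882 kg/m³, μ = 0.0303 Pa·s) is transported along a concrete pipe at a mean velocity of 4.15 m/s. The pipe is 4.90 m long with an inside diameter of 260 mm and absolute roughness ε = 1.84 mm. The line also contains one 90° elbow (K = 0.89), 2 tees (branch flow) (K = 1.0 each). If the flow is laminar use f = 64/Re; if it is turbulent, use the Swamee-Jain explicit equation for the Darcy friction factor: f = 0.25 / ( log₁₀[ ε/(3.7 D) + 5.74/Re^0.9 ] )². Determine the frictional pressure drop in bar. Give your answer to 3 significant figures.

ΔP ≈ 0.272 bar

Reynolds number Re = ρVD/μ = 882 · 4.15 · 0.26 / 0.0303 = 3.141e+04.
Re > 4000 → turbulent. Relative roughness ε/D = 0.00184/0.26 = 0.00708. Swamee-Jain: f = 0.25/(log₁₀[0.00708/3.7 + 5.74/3.141e+04^0.9])² = 0.25/(log₁₀[0.00191 + 0.000515])² = 0.25/(-2.615)² = 0.03656.
Total minor-loss coefficient ΣK = 1·0.89 + 2·1 = 2.89.
ΔP = [f·L/D + ΣK]·(ρV²/2) = [0.03656·4.9/0.26 + 2.89]·(882·4.15²/2) = [0.6891 + 2.89]·7595 = 2.718e+04 Pa.
ΔP = 2.718e+04 Pa = 0.272 bar.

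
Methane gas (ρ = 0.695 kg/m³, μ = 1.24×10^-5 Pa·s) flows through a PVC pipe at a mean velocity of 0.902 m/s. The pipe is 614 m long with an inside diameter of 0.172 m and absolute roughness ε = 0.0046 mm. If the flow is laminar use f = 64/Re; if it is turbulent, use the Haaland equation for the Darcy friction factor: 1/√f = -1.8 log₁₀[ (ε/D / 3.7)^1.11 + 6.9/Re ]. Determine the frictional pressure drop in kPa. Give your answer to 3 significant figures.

ΔP ≈ 0.0324 kPa

Reynolds number Re = ρVD/μ = 0.695 · 0.902 · 0.172 / 1.24e-05 = 8696.
Re > 4000 → turbulent. Relative roughness ε/D = 4.6e-06/0.172 = 2.67e-05. Haaland: 1/√f = -1.8 log₁₀[(2.67e-05/3.7)^1.11 + 6.9/8696] = -1.8 log₁₀[1.97e-06 + 0.000794] = 5.579, so f = 0.03213.
Darcy-Weisbach: ΔP = f(L/D)(ρV²/2) = 0.03213·(614/0.172)·(0.695·0.902²/2) = 0.03213·3570·0.2827 = 32.43 Pa.
ΔP = 32.43 Pa = 0.0324 kPa.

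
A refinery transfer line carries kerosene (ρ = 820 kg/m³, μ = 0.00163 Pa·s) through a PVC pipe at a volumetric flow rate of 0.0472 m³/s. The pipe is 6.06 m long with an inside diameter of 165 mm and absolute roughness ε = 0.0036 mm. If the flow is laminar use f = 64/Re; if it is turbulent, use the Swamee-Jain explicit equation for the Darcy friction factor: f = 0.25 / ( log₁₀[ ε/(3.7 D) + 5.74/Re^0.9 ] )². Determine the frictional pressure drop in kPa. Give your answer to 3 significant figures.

ΔP ≈ 1.17 kPa

Cross-sectional area A = πD²/4 = π(0.165)²/4 = 0.02138 m²; mean velocity V = Q/A = 0.0472/0.02138 = 2.207 m/s.
Reynolds number Re = ρVD/μ = 820 · 2.207 · 0.165 / 0.00163 = 1.832e+05.
Re > 4000 → turbulent. Relative roughness ε/D = 3.6e-06/0.165 = 2.18e-05. Swamee-Jain: f = 0.25/(log₁₀[2.18e-05/3.7 + 5.74/1.832e+05^0.9])² = 0.25/(log₁₀[5.9e-06 + 0.000105])² = 0.25/(-3.954)² = 0.01599.
Darcy-Weisbach: ΔP = f(L/D)(ρV²/2) = 0.01599·(6.06/0.165)·(820·2.207²/2) = 0.01599·36.73·1998 = 1173 Pa.
ΔP = 1173 Pa = 1.17 kPa.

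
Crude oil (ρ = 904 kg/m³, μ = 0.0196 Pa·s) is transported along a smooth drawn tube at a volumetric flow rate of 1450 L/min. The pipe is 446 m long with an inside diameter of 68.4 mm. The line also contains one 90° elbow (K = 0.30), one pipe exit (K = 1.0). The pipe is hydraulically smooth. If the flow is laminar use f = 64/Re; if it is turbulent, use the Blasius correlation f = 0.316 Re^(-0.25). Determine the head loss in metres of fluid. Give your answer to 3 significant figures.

Q = 1450 L/min = 1450/60000 = 0.02417 m³/s.
Cross-sectional area A = πD²/4 = π(0.0684)²/4 = 0.003675 m²; mean velocity V = Q/A = 0.02417/0.003675 = 6.577 m/s.
Reynolds number Re = ρVD/μ = 904 · 6.577 · 0.0684 / 0.0196 = 2.075e+04.
Re > 4000 → turbulent. Smooth-pipe (Blasius): f = 0.316 Re^(-0.25) = 0.316/(2.075e+04)^0.25 = 0.02633.
Total minor-loss coefficient ΣK = 1·0.3 + 1·1 = 1.3.
ΔP = [f·L/D + ΣK]·(ρV²/2) = [0.02633·446/0.0684 + 1.3]·(904·6.577²/2) = [171.7 + 1.3]·1.955e+04 = 3.382e+06 Pa.
Head loss h_f = ΔP/(ρg) = 3.382e+06/(904·9.81) = 381 m.

h_f ≈ 381 m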